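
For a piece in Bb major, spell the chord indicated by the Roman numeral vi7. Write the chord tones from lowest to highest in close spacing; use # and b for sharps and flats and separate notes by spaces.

G Bb D F

The numeral's case and figure indicate a minor seventh chord. In Bb major its root, scale degree 6, is G.
That chord is spelled G-Bb-D-F.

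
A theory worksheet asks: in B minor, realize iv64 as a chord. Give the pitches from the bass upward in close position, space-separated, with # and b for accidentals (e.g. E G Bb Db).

B E G

In B minor, the subdominant is E, and the diatonic chord built there is a minor triad.
That chord is spelled E-G-B.
With the 64 figure the chord is in second inversion; from the bass B upward in close position it reads B-E-G.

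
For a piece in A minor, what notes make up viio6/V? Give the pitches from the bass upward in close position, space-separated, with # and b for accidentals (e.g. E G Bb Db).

F# A D#

The slash marks an applied leading-tone chord: viio of V. In A minor, V is E, so the leading tone to it is D#, a half step below.
Building a diminished triad on D# gives D#-F#-A.
With the 6 figure the chord is in first inversion; from the bass F# upward in close position it reads F#-A-D#.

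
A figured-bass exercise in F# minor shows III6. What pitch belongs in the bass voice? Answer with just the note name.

III in F# minor has root A; the chord is A-C#-E.
The figure 6 means first inversion — the third is in the bass.

C#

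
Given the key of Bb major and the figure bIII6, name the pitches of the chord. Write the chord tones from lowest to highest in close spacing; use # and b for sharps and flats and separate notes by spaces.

Scale degree 3 in Bb major is D; lowering it a half step gives Db. bIII6 is a major triad on the lowered third degree, borrowed from the parallel minor.
So the chord is Db-F-Ab, a major triad.
The figured bass 6 indicates first inversion, placing the third (F) in the bass: F-Ab-Db.

F Ab Db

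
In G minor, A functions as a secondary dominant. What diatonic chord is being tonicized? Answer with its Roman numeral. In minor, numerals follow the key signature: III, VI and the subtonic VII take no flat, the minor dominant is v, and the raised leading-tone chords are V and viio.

The chord is a major triad on A.
A dominant resolves down a perfect fifth: A → D. In G minor, D is scale degree 5, i.e. V.

V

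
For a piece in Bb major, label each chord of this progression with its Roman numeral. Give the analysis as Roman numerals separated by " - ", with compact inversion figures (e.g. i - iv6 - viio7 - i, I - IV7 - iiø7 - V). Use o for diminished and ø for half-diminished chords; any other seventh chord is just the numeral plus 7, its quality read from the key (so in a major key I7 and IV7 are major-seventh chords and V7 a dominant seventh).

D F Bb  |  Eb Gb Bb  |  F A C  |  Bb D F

I6 - iv - V - I

D-F-Bb has root Bb, degree 1 in Bb major, so I6.
Eb-Gb-Bb is non-diatonic — iv, a mixture chord from Bb minor.
F-A-C has root F, degree 5 in Bb major, so V.
Bb-D-F: major triad on Bb = scale degree 1 → I.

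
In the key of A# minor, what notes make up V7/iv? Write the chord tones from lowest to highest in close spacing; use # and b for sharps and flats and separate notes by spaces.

The slash means an applied dominant: we want the dominant of iv. In A# minor, iv is D# minor, and its dominant is built on A#.
Building a dominant seventh chord on A# gives A#-C##-E#-G#.

A# C## E# G#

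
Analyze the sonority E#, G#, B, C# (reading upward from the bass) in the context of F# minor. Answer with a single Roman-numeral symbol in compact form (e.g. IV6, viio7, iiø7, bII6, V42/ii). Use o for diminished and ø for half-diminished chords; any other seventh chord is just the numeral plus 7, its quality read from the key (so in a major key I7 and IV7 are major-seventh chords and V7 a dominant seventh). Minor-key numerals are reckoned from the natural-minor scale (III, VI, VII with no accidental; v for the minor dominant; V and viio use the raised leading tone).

V65

The pitches C#-E#-G#-B form a dominant seventh chord rooted on C#.
C# is scale degree 5 in F# minor, and a dominant seventh chord on that degree is written V7.
With E# in the bass the chord is in first inversion, so the figured bass is 65.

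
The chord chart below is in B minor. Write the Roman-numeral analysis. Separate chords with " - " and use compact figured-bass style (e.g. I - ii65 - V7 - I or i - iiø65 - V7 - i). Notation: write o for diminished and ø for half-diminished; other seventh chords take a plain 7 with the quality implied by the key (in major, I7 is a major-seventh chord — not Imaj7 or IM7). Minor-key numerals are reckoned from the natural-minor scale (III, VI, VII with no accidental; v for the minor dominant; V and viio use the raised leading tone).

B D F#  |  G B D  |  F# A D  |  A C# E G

i - VI - III6 - VII7

B-D-F#: root B is the tonic; minor triad there is i.
G-B-D: root G is the submediant; major triad there is VI.
F#-A-D: major triad on D = scale degree 3 → III6.
A-C#-E-G: root A is the subtonic; dominant seventh chord there is VII7.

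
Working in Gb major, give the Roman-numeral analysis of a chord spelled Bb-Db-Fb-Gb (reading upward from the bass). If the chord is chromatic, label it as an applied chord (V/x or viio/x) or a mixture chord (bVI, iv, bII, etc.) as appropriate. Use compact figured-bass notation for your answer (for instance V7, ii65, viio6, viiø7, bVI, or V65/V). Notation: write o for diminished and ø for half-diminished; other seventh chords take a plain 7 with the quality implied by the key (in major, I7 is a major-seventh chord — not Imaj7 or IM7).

Stacked in thirds the chord is Gb-Bb-Db-Fb: a dominant seventh chord on Gb.
Gb is not a diatonic chord root with this quality in Gb major, but it lies a perfect fifth above Cb (IV), so the chord functions as an applied dominant of IV.
With Bb in the bass the chord is in first inversion, so the figured bass is 65.

V65/IV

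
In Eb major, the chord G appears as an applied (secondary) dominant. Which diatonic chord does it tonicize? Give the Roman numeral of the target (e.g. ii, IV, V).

vi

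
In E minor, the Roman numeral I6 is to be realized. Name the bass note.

I in E minor has root E; the chord is E-G#-B.
The figure 6 means first inversion — the third is in the bass.

G#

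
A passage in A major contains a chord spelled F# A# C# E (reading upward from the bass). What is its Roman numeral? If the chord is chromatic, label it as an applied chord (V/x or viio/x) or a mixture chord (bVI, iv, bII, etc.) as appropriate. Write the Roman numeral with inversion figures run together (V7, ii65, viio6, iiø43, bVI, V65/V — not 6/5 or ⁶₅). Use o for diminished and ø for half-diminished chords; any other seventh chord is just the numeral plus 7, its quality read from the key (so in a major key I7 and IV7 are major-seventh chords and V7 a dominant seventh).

Stacked in thirds the chord is F#-A#-C#-E: a dominant seventh chord on F#.
F# is not a diatonic chord root with this quality in A major, but it lies a perfect fifth above B (ii), so the chord functions as an applied dominant of ii.

V7/ii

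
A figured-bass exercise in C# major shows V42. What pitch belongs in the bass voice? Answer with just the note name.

V in C# major has root G#; the chord is G#-B#-D#-F#.
The figure 42 means third inversion — the seventh is in the bass.

F#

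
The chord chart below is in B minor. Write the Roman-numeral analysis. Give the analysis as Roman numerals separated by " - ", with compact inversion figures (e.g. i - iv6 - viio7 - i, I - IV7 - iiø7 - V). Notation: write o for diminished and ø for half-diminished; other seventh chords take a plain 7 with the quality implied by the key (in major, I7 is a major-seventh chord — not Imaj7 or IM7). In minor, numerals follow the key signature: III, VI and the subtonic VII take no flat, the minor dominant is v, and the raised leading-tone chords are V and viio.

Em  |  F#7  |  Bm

iv - V7 - i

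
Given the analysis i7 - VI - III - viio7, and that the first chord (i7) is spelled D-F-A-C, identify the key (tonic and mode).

The chord Dm7 is a minor seventh chord rooted on D; its label is i7.
If D is scale degree 1 and the mode makes that degree carry a minor seventh chord, the tonic is D and the mode is minor.

D minor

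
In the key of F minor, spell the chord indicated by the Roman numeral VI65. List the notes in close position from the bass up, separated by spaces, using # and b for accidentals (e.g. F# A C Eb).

In F minor, the sixth degree is Db, and the diatonic chord built there is a major seventh chord.
Stacking thirds from Db gives Db-F-Ab-C.
The figured bass 65 indicates first inversion, placing the third (F) in the bass: F-Ab-C-Db.

F Ab C Db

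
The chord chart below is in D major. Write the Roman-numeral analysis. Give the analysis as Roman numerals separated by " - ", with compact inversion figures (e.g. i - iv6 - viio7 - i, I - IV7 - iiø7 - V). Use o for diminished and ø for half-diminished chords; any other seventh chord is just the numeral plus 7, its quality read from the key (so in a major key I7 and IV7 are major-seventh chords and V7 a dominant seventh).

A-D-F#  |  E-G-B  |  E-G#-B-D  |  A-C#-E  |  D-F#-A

A-D-F#: root D is the tonic; major triad there is I64.
E-G-B: root E is the supertonic; minor triad there is ii.
E-G#-B-D: chromatic; E is V of V, so V7/V.
A-C#-E has root A, degree 5 in D major, so V.
D-F#-A: root D is the tonic; major triad there is I.

I64 - ii - V7/V - V - I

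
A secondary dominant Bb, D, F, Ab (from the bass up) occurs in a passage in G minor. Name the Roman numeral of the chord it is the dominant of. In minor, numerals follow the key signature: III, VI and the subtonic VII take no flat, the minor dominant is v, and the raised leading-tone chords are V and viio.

VI

The chord is a dominant seventh chord on Bb.
A dominant resolves down a perfect fifth: Bb → Eb. In G minor, Eb is scale degree 6, i.e. VI.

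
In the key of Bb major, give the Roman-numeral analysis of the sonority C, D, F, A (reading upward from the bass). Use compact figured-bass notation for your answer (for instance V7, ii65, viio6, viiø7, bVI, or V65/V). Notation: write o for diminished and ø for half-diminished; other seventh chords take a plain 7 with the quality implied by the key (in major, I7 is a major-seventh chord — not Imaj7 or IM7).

Stacked in thirds the chord is D-F-A-C: a minor seventh chord on D.
In Bb major, D is the mediant; the diatonic minor seventh chord there is iii7.
With C in the bass the chord is in third inversion, so the figured bass is 42.

iii42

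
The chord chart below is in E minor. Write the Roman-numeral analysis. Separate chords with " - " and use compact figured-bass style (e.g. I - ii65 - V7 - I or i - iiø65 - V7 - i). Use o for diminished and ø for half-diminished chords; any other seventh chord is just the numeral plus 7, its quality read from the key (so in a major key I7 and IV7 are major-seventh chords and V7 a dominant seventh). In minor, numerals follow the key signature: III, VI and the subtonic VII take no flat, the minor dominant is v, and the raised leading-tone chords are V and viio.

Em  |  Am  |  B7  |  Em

i - iv - V7 - i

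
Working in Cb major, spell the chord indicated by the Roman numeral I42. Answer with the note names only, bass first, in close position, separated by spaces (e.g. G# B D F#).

Bb Cb Eb Gb

The numeral's case and figure indicate a major seventh chord. In Cb major its root, the tonic, is Cb.
That chord is spelled Cb-Eb-Gb-Bb.
With the 42 figure the chord is in third inversion; from the bass Bb upward in close position it reads Bb-Cb-Eb-Gb.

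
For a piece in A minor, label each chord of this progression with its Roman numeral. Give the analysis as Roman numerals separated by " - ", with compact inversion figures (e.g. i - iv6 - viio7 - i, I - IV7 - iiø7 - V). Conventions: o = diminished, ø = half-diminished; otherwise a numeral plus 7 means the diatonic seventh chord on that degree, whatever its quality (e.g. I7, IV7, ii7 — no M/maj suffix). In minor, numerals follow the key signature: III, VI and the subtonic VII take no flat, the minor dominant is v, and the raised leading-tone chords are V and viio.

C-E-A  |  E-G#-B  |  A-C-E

i6 - V - i

C-E-A: root A is the tonic; minor triad there is i6.
E-G#-B has root E, degree 5 in A minor, so V.
A-C-E has root A, degree 1 in A minor, so i.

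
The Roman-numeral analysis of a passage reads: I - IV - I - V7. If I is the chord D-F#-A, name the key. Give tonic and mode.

D major

The chord D is a major triad rooted on D; its label is I.
If D is scale degree 1 and the mode makes that degree carry a major triad, the tonic is D and the mode is major.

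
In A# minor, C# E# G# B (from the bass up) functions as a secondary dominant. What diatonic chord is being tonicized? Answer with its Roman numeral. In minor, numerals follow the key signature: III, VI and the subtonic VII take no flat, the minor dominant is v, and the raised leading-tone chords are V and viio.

VI

The chord is a dominant seventh chord on C#.
A dominant resolves down a perfect fifth: C# → F#. In A# minor, F# is scale degree 6, i.e. VI.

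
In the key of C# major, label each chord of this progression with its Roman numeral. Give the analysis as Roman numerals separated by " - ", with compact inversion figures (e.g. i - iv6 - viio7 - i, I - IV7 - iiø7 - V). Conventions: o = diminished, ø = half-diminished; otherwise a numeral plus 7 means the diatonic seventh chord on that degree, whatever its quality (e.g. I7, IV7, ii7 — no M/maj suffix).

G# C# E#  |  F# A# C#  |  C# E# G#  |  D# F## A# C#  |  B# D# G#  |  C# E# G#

I64 - IV - I - V7/V - V6 - I

G#-C#-E#: major triad on C# = scale degree 1 → I64.
F#-A#-C#: major triad on F# = scale degree 4 → IV.
C#-E#-G# has root C#, degree 1 in C# major, so I.
D#-F##-A#-C#: a dominant seventh chord on D#, the applied dominant of V → V7/V.
B#-D#-G#: major triad on G# = scale degree 5 → V6.
C#-E#-G#: root C# is the tonic; major triad there is I.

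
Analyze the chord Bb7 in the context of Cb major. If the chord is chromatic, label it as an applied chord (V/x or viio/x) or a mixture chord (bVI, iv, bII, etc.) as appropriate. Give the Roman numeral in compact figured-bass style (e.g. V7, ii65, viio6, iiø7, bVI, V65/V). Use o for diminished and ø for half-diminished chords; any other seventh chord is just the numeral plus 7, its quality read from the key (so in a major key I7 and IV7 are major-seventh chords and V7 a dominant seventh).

V7/iii

The pitches Bb-D-F-Ab form a dominant seventh chord rooted on Bb.
Bb is not a diatonic chord root with this quality in Cb major, but it lies a perfect fifth above Eb (iii), so the chord functions as an applied dominant of iii.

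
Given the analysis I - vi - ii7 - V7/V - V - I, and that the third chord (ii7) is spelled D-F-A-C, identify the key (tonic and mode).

The anchor chord is a minor seventh chord on D, labeled ii7.
Counting down one scale step from D places the tonic on C; a minor seventh chord on degree 2 is diatonic only in major.

C major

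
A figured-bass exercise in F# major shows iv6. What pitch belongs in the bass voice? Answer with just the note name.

iv in F# major has root B; the chord is B-D-F#.
The figure 6 means first inversion — the third is in the bass.

D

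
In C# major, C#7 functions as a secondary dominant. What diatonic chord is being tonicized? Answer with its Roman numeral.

IV

The chord is a dominant seventh chord on C#.
A dominant resolves down a perfect fifth: C# → F#. In C# major, F# is scale degree 4, i.e. IV.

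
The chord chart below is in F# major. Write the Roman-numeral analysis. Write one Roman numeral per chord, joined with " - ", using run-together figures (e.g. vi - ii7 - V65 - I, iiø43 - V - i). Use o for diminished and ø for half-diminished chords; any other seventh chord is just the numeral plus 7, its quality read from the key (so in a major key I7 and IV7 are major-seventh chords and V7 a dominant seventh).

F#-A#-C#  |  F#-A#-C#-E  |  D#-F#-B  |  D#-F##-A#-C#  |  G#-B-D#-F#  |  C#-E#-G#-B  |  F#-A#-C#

F#-A#-C#: root F# is the tonic; major triad there is I.
F#-A#-C#-E: a dominant seventh chord on F#, the applied dominant of IV → V7/IV.
D#-F#-B has root B, degree 4 in F# major, so IV6.
D#-F##-A#-C#: a dominant seventh chord on D#, the applied dominant of ii → V7/ii.
G#-B-D#-F#: minor seventh chord on G# = scale degree 2 → ii7.
C#-E#-G#-B: root C# is the dominant; dominant seventh chord there is V7.
F#-A#-C#: root F# is the tonic; major triad there is I.

I - V7/IV - IV6 - V7/ii - ii7 - V7 - I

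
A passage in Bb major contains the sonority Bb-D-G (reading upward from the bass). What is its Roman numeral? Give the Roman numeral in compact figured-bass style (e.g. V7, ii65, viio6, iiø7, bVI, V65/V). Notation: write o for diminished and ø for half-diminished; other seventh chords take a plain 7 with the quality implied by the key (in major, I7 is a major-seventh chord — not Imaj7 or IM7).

The pitches G-Bb-D form a minor triad rooted on G.
In Bb major, G is the submediant; the diatonic minor triad there is vi.
With Bb in the bass the chord is in first inversion, so the figured bass is 6.

vi6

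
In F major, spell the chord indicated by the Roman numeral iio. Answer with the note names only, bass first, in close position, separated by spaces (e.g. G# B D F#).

G Bb Db

Scale degree 2 in F major is G; here the chord built on it is altered to a diminished triad. iio is the diminished supertonic triad, borrowed from the parallel minor.
So the chord is G-Bb-Db.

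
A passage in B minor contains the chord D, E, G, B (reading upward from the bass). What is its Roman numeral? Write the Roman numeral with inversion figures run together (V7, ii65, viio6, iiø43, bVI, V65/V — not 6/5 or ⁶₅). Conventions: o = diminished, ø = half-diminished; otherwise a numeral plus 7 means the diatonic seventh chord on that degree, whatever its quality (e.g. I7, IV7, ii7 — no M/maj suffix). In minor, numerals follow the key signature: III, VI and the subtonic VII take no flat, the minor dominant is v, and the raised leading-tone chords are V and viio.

The pitches E-G-B-D form a minor seventh chord rooted on E.
E is scale degree 4 in B minor, and a minor seventh chord on that degree is written iv7.
With D in the bass the chord is in third inversion, so the figured bass is 42.

iv42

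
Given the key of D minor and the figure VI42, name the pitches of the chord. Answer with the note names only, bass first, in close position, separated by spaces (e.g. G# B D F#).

A Bb D F

In D minor, the submediant is Bb, and the diatonic chord built there is a major seventh chord.
That chord is spelled Bb-D-F-A.
With the 42 figure the chord is in third inversion; from the bass A upward in close position it reads A-Bb-D-F.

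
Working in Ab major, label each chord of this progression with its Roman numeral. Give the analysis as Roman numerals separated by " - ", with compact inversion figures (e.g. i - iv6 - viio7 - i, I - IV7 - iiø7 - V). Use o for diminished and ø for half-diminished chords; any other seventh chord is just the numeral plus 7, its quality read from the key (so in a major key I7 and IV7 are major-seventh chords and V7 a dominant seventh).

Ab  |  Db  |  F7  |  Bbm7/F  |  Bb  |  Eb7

I - IV - V7/ii - ii43 - V/V - V7

Ab has root Ab, degree 1 in Ab major, so I.
Db has root Db, degree 4 in Ab major, so IV.
F7: a dominant seventh chord on F, the applied dominant of ii → V7/ii.
Bbm7/F has root Bb, degree 2 in Ab major, so ii43.
Bb: chromatic; Bb is V of V, so V/V.
Eb7: root Eb is the dominant; dominant seventh chord there is V7.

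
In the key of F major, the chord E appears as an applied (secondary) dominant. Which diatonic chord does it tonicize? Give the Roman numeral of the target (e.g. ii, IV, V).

iii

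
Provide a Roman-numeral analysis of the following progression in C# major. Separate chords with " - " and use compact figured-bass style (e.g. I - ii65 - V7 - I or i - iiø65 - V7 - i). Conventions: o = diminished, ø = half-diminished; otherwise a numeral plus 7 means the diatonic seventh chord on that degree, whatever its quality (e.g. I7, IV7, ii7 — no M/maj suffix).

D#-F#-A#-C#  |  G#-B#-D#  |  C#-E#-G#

D#-F#-A#-C# has root D#, degree 2 in C# major, so ii7.
G#-B#-D#: major triad on G# = scale degree 5 → V.
C#-E#-G#: root C# is the tonic; major triad there is I.

ii7 - V - I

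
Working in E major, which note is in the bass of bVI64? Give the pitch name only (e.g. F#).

bVI in E major has root C; the chord is C-E-G.
The figure 64 means second inversion — the fifth is in the bass.

G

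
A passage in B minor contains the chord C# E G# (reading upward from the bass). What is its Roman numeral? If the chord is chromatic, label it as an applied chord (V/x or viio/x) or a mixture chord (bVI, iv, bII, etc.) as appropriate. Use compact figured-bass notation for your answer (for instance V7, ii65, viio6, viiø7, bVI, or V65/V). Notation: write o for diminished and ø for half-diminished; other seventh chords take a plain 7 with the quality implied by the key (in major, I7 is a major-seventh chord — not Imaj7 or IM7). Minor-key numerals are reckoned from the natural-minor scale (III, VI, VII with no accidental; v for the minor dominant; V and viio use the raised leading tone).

Stacked in thirds the chord is C#-E-G#: a minor triad on C#.
C# is the second degree of B minor. This is the minor supertonic, borrowed from the parallel major (the Dorian ii).

ii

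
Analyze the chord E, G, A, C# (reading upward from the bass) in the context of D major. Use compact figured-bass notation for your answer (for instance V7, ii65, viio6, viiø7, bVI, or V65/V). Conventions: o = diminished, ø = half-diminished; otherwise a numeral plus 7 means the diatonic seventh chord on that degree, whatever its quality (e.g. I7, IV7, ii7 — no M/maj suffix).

V43

The pitches A-C#-E-G form a dominant seventh chord rooted on A.
A is scale degree 5 in D major, and a dominant seventh chord on that degree is written V7.
With E in the bass the chord is in second inversion, so the figured bass is 43.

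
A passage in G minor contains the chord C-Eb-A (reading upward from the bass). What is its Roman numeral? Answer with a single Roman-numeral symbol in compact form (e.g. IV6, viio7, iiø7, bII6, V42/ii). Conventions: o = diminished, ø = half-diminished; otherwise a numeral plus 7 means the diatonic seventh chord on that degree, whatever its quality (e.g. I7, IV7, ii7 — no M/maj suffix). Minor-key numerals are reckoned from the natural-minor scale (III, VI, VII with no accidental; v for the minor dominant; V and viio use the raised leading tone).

iio6

The pitches A-C-Eb form a diminished triad rooted on A.
A is scale degree 2 in G minor, and a diminished triad on that degree is written iio.
With C in the bass the chord is in first inversion, so the figured bass is 6.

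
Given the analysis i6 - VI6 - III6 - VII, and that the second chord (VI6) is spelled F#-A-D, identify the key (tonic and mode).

F# minor

VI6 is given as F#-A-D — a major triad with root D.
VI6 on D implies D is the submediant; that puts the tonic at F#, and the uppercase numeral fits minor mode.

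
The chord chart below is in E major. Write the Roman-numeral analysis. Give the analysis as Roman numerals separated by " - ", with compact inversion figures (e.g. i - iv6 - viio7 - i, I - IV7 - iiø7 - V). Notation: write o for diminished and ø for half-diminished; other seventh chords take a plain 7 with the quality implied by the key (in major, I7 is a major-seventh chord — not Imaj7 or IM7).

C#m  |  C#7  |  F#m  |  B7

vi - V7/ii - ii - V7

C#m has root C#, degree 6 in E major, so vi.
C#7: chromatic; C# is V of ii, so V7/ii.
F#m: root F# is the supertonic; minor triad there is ii.
B7: dominant seventh chord on B = scale degree 5 → V7.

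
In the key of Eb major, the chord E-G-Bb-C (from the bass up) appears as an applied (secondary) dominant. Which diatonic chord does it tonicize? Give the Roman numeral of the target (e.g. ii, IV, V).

ii

The chord is a dominant seventh chord on C.
A dominant resolves down a perfect fifth: C → F. In Eb major, F is scale degree 2, i.e. ii.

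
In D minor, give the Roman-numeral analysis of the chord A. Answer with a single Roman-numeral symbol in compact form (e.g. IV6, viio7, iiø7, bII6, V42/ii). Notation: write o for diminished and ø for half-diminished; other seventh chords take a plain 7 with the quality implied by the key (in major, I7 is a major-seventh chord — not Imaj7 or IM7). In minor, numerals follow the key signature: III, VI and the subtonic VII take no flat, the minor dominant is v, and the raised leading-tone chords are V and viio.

V

The pitches A-C#-E form a major triad rooted on A.
In D minor, A is the dominant; the diatonic major triad there is V.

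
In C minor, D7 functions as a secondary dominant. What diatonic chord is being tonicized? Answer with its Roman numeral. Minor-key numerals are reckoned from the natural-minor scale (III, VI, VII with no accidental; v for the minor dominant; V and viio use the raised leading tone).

The chord is a dominant seventh chord on D.
A dominant resolves down a perfect fifth: D → G. In C minor, G is scale degree 5, i.e. V.

V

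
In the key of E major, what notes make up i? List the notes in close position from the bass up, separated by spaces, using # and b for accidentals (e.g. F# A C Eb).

E G B

i is the minor tonic, borrowed from the parallel minor. In E major that root is E.
So the chord is E-G-B, a minor triad.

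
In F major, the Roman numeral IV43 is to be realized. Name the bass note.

F

IV in F major has root Bb; the chord is Bb-D-F-A.
The figure 43 means second inversion — the fifth is in the bass.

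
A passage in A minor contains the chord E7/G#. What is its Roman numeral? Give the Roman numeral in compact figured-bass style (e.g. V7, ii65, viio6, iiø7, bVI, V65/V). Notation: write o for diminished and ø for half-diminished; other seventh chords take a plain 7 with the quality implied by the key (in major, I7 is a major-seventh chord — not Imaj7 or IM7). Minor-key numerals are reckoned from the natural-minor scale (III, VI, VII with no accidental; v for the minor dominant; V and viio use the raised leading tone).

The pitches E-G#-B-D form a dominant seventh chord rooted on E.
In A minor, E is the dominant; the diatonic dominant seventh chord there is V7.
With G# in the bass the chord is in first inversion, so the figured bass is 65.

V65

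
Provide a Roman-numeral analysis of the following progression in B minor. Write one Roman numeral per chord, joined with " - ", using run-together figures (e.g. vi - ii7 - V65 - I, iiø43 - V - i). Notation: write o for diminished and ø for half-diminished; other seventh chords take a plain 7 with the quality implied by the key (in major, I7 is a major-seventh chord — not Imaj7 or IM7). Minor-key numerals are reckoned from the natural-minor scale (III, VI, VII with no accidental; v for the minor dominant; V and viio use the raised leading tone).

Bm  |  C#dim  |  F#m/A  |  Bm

Bm: minor triad on B = scale degree 1 → i.
C#dim has root C#, degree 2 in B minor, so iio.
F#m/A has root F#, degree 5 in B minor, so v6.
Bm: minor triad on B = scale degree 1 → i.

i - iio - v6 - i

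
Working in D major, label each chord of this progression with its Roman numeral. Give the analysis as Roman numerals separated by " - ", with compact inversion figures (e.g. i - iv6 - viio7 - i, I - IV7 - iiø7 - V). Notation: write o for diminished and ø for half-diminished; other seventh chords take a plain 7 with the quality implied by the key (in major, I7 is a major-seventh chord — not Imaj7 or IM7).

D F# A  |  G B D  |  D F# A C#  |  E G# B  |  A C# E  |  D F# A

I - IV - I7 - V/V - V - I

D-F#-A has root D, degree 1 in D major, so I.
G-B-D has root G, degree 4 in D major, so IV.
D-F#-A-C# has root D, degree 1 in D major, so I7.
E-G#-B: chromatic; E is V of V, so V/V.
A-C#-E: root A is the dominant; major triad there is V.
D-F#-A has root D, degree 1 in D major, so I.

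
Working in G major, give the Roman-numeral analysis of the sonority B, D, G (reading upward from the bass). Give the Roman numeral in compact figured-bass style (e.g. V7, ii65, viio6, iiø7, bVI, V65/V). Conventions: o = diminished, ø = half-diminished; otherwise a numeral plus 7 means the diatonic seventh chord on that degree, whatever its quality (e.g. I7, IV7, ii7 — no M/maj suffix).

I6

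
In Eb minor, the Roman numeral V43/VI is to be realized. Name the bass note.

Db

The applied chord V43/VI is rooted on Gb: Gb-Bb-Db-Fb.
The figure 43 means second inversion — the fifth is in the bass.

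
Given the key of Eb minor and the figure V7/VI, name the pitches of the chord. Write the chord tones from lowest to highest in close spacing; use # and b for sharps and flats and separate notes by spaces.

V7/VI is a secondary dominant — the dominant seventh of VI. VI in Eb minor is Cb, so the applied chord's root is Gb, a perfect fifth above.
Building a dominant seventh chord on Gb gives Gb-Bb-Db-Fb.

Gb Bb Db Fb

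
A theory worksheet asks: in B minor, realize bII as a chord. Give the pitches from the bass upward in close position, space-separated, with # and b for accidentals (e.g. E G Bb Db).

C E G

Scale degree 2 in B minor is C#; lowering it a half step gives C. bII is the Neapolitan chord — a major triad on the lowered second degree.
So the chord is C-E-G.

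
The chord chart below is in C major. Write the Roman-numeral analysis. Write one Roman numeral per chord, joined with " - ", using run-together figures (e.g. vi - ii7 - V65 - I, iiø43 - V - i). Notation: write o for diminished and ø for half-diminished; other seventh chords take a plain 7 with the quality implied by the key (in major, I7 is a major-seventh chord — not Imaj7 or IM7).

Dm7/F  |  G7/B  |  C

ii65 - V65 - I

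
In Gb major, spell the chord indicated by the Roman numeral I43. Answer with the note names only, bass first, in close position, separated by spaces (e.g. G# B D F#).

In Gb major, the tonic is Gb, and the diatonic chord built there is a major seventh chord.
That chord is spelled Gb-Bb-Db-F.
With the 43 figure the chord is in second inversion; from the bass Db upward in close position it reads Db-F-Gb-Bb.

Db F Gb Bb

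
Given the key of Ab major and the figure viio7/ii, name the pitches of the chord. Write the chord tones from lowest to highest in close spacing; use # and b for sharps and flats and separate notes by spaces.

viio7/ii is a secondary leading-tone chord. The target ii is Bb in Ab major; the applied chord is rooted a semitone below, on A.
Building a fully diminished seventh chord on A gives A-C-Eb-Gb.

A C Eb Gb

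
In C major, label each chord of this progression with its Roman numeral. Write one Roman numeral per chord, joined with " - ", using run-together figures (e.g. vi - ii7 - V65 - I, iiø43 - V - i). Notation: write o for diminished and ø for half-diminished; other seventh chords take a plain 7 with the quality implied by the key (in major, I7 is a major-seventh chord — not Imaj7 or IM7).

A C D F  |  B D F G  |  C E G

A-C-D-F has root D, degree 2 in C major, so ii43.
B-D-F-G has root G, degree 5 in C major, so V65.
C-E-G: major triad on C = scale degree 1 → I.

ii43 - V65 - I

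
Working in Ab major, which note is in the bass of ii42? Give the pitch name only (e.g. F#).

Ab

ii in Ab major has root Bb; the chord is Bb-Db-F-Ab.
The figure 42 means third inversion — the seventh is in the bass.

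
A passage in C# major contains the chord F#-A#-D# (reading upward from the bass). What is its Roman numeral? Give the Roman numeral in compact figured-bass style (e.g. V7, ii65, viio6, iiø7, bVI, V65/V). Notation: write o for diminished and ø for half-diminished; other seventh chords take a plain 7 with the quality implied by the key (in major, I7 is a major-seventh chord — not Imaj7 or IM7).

ii6

Stacked in thirds the chord is D#-F#-A#: a minor triad on D#.
D# is scale degree 2 in C# major, and a minor triad on that degree is written ii.
With F# in the bass the chord is in first inversion, so the figured bass is 6.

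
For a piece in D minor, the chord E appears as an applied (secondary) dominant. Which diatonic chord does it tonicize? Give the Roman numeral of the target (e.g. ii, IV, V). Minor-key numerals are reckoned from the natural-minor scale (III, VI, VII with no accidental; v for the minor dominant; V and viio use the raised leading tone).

The chord is a major triad on E.
A dominant resolves down a perfect fifth: E → A. In D minor, A is scale degree 5, i.e. V.

V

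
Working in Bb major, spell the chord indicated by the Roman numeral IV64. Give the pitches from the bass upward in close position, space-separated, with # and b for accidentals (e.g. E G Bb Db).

Bb Eb G

The numeral's case and figure indicate a major triad. In Bb major its root, the subdominant, is Eb.
Stacking thirds from Eb gives Eb-G-Bb.
The figured bass 64 indicates second inversion, placing the fifth (Bb) in the bass: Bb-Eb-G.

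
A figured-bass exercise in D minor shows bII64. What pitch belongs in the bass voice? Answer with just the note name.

Bb

bII in D minor has root Eb; the chord is Eb-G-Bb.
The figure 64 means second inversion — the fifth is in the bass.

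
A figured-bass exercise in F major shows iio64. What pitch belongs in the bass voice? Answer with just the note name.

iio in F major has root G; the chord is G-Bb-Db.
The figure 64 means second inversion — the fifth is in the bass.

Db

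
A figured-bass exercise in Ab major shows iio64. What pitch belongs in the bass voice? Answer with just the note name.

Fb

iio in Ab major has root Bb; the chord is Bb-Db-Fb.
The figure 64 means second inversion — the fifth is in the bass.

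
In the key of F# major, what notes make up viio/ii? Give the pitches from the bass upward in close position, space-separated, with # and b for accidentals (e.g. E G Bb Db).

F## A# C#

The slash marks an applied leading-tone chord: viio of ii. In F# major, ii is G#, so the leading tone to it is F##, a half step below.
Building a diminished triad on F## gives F##-A#-C#.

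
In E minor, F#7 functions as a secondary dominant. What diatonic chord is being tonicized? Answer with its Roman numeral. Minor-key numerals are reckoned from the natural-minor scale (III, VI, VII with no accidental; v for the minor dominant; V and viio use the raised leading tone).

V

The chord is a dominant seventh chord on F#.
A dominant resolves down a perfect fifth: F# → B. In E minor, B is scale degree 5, i.e. V.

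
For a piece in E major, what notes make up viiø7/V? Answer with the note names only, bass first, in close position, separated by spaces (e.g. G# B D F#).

viiø7/V is a secondary leading-tone chord. The target V is B in E major; the applied chord is rooted a semitone below, on A#.
Building a half-diminished seventh chord on A# gives A#-C#-E-G#.

A# C# E G#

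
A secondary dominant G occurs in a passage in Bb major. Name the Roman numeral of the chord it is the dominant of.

ii

The chord is a major triad on G.
A dominant resolves down a perfect fifth: G → C. In Bb major, C is scale degree 2, i.e. ii.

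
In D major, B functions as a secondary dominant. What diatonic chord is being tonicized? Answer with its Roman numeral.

The chord is a major triad on B.
A dominant resolves down a perfect fifth: B → E. In D major, E is scale degree 2, i.e. ii.

ii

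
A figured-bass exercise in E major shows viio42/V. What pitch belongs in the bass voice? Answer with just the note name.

G

The applied chord viio42/V is rooted on A#: A#-C#-E-G.
The figure 42 means third inversion — the seventh is in the bass.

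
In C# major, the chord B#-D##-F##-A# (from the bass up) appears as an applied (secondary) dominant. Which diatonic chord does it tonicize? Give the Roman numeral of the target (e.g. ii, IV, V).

The chord is a dominant seventh chord on B#.
A dominant resolves down a perfect fifth: B# → E#. In C# major, E# is scale degree 3, i.e. iii.

iii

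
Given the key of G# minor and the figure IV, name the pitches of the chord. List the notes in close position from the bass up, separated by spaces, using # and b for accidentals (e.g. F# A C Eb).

C# E# G#

Scale degree 4 in G# minor is C#; here the chord built on it is altered to a major triad. IV is the major subdominant, borrowed from the parallel major.
So the chord is C#-E#-G#.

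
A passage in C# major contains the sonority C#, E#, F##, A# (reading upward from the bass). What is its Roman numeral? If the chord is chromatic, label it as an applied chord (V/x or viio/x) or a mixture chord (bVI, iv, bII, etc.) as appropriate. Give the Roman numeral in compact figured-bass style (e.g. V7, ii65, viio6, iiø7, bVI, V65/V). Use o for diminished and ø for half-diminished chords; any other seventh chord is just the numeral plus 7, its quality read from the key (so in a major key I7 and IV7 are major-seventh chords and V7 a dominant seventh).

viiø43/V

Stacked in thirds the chord is F##-A#-C#-E#: a half-diminished seventh chord on F##.
F## sits a half step below G# (V in C# major); a diminished chord there is the applied leading-tone chord of V.
With C# in the bass the chord is in second inversion, so the figured bass is 43.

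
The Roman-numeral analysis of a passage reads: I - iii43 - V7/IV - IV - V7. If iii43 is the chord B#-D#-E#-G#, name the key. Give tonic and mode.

The chord E#m7/B# is a minor seventh chord rooted on E#; its label is iii43.
If E# is scale degree 3 and the mode makes that degree carry a minor seventh chord, the tonic is C# and the mode is major.

C# major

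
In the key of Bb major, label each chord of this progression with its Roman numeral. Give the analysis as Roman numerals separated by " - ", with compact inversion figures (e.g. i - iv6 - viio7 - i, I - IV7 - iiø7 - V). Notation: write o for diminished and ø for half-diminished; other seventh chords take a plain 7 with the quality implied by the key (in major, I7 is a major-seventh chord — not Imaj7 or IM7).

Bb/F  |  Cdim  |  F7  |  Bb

I64 - iio - V7 - I

Bb/F: root Bb is the tonic; major triad there is I64.
Cdim is non-diatonic — iio, a mixture chord from Bb minor.
F7 has root F, degree 5 in Bb major, so V7.
Bb: major triad on Bb = scale degree 1 → I.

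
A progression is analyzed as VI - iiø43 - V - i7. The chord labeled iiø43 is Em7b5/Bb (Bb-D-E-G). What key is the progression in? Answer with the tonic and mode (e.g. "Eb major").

iiø43 is given as Bb-D-E-G — a half-diminished seventh chord with root E.
If E is scale degree 2 and the mode makes that degree carry a half-diminished seventh chord, the tonic is D and the mode is minor.

D minor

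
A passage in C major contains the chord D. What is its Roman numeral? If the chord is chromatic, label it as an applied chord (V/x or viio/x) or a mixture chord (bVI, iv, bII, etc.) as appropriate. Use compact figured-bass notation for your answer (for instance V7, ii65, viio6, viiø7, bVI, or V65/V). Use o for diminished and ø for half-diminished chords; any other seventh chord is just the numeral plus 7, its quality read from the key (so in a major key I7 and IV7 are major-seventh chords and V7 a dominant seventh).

V/V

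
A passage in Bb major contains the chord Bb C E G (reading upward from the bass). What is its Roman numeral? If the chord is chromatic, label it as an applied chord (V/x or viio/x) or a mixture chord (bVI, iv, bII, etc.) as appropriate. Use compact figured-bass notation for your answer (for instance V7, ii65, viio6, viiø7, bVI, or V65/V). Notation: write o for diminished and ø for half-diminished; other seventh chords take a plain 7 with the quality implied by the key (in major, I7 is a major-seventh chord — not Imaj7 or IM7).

The pitches C-E-G-Bb form a dominant seventh chord rooted on C.
C is not a diatonic chord root with this quality in Bb major, but it lies a perfect fifth above F (V), so the chord functions as an applied dominant of V.
With Bb in the bass the chord is in third inversion, so the figured bass is 42.

V42/V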